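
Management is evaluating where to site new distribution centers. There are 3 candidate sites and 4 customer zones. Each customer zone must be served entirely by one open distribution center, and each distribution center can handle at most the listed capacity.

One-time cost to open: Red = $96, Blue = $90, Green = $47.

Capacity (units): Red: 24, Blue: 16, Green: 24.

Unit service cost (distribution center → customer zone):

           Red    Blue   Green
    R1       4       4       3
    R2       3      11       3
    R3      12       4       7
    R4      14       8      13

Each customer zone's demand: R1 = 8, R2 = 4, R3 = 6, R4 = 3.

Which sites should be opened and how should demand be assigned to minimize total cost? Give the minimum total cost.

Open {Green}: R1→Green 3·8=24, R2→Green 3·4=12, R3→Green 7·6=42, R4→Green 13·3=39.
Loads: Green carries 21/24. Service 117; fixed 47; total 164.
Next best feasible plan costs 221.

Minimum total cost: 164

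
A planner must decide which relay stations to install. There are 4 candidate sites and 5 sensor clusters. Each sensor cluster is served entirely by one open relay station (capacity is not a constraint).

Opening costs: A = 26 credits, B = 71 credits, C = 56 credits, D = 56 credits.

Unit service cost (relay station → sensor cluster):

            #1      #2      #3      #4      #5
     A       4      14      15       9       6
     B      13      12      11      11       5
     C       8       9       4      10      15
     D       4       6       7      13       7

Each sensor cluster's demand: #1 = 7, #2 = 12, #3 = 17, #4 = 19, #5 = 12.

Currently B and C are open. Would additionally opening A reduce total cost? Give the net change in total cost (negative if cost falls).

Current service cost with {B, C}: 482.
Adding A: each sensor cluster re-picks its cheapest; new service cost 435, saving 47.
Extra fixed cost: 26. Net change = 26 − 47 = -21.
(Totals: 609 → 588.)

Yes — net change −21 (cost falls by 21).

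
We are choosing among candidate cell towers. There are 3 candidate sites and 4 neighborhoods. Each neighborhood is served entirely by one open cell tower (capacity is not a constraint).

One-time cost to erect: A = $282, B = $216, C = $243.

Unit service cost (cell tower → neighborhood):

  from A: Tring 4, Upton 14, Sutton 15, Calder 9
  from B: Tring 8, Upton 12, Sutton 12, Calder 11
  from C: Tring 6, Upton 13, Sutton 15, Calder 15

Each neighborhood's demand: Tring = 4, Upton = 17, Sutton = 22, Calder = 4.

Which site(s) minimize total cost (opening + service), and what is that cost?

Open B only; minimum total cost 760.

For any fixed open set, each neighborhood goes to its cheapest open site; total = fixed + service.
{B}: Tring→B 8·4=32, Upton→B 12·17=204, Sutton→B 12·22=264, Calder→B 11·4=44. Service 544; fixed 216; total 760.
{C}: service 635 + fixed 243 = 878
{A}: Tring→A 4·4=16, Upton→A 14·17=238, Sutton→A 15·22=330, Calder→A 9·4=36. Service 620; fixed 282; total 902.
{A, B, C}: Tring→A 4·4=16, Upton→B 12·17=204, Sutton→B 12·22=264, Calder→A 9·4=36. Service 520; fixed 741; total 1261.
No other subset beats 760.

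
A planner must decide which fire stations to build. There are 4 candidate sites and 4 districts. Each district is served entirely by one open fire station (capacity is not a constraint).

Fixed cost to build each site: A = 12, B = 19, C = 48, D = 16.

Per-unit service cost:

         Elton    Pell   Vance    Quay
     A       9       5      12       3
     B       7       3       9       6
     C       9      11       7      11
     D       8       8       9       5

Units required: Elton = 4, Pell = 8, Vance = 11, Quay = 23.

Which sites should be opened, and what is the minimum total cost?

Open A and B; minimum total cost 251.

For any fixed open set, each district goes to its cheapest open site; total = fixed + service.
{A, B}: Elton→B 7·4=28, Pell→B 3·8=24, Vance→B 9·11=99, Quay→A 3·23=69. Service 220; fixed 31; total 251.
{A, B, D}: Elton→B 7·4=28, Pell→B 3·8=24, Vance→B 9·11=99, Quay→A 3·23=69. Service 220; fixed 47; total 267.
{A, D}: service 240 + fixed 28 = 268
{A, B, C, D}: service 198 + fixed 95 = 293
No other subset beats 251.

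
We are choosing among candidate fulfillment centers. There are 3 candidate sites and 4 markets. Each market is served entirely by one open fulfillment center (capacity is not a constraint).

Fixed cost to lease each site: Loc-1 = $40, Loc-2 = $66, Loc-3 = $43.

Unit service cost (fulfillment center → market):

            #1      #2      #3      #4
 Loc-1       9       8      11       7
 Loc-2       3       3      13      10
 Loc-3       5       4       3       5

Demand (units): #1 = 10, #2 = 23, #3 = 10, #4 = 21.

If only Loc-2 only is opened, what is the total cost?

Total cost: 505

Each market is assigned to its cheapest site among the open ones.
{Loc-2}: #1→Loc-2 3·10=30, #2→Loc-2 3·23=69, #3→Loc-2 13·10=130, #4→Loc-2 10·21=210. Service 439; fixed 66; total 505.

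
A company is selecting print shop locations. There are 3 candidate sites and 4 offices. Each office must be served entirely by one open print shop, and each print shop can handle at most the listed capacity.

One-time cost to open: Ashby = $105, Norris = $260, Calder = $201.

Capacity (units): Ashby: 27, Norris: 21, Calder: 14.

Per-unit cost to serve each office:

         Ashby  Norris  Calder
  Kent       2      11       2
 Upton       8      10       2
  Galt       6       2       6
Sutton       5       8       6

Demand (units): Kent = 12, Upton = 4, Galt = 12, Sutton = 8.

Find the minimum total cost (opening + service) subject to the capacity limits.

Open {Ashby, Calder}: Kent→Ashby 2·12=24, Upton→Calder 2·4=8, Galt→Ashby 6·12=72, Sutton→Calder 6·8=48.
Loads: Ashby carries 24/27, Calder carries 12/14. Service 152; fixed 306; total 458.
Next best feasible plan costs 474.

Minimum total cost: 458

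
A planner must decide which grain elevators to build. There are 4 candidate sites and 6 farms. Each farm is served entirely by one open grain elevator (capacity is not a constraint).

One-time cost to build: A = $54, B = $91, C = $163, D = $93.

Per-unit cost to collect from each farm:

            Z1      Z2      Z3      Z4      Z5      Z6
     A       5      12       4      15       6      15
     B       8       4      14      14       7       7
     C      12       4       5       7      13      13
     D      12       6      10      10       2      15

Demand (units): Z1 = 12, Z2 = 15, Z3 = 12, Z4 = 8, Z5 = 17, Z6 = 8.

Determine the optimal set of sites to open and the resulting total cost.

For any fixed open set, each farm goes to its cheapest open site; total = fixed + service.
{A, B, D}: Z1→A 5·12=60, Z2→B 4·15=60, Z3→A 4·12=48, Z4→D 10·8=80, Z5→D 2·17=34, Z6→B 7·8=56. Service 338; fixed 238; total 576.
{A, D}: service 432 + fixed 147 = 579
{A, B}: Z1→A 5·12=60, Z2→B 4·15=60, Z3→A 4·12=48, Z4→B 14·8=112, Z5→A 6·17=102, Z6→B 7·8=56. Service 438; fixed 145; total 583.
{A, B, C, D}: service 314 + fixed 401 = 715
No other subset beats 576.

Open A, B and D; minimum total cost 576.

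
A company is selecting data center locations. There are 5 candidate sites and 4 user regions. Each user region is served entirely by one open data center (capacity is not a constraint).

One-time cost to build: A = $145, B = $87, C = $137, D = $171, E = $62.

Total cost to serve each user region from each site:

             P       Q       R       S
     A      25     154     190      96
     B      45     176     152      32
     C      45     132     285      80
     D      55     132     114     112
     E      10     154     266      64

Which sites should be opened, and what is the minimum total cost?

For any fixed open set, each user region goes to its cheapest open site; total = fixed + service.
{B}: P→B 45, Q→B 176, R→B 152, S→B 32. Service 405; fixed 87; total 492.
{B, E}: service 348 + fixed 149 = 497
{D, E}: P→E 10, Q→D 132, R→D 114, S→E 64. Service 320; fixed 233; total 553.
{A, B, C, D, E}: P→E 10, Q→C 132, R→D 114, S→B 32. Service 288; fixed 602; total 890.
No other subset beats 492.

Open B only; minimum total cost 492.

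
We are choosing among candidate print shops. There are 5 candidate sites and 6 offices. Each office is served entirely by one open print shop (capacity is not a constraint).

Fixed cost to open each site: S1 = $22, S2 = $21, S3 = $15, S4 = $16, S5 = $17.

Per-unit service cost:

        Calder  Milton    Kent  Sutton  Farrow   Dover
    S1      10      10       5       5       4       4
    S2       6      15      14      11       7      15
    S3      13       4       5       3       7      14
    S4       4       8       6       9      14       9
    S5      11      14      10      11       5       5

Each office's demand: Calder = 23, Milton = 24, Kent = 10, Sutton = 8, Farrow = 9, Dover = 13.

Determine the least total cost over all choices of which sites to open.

For any fixed open set, each office goes to its cheapest open site; total = fixed + service.
{S1, S3, S4}: Calder→S4 4·23=92, Milton→S3 4·24=96, Kent→S1 5·10=50, Sutton→S3 3·8=24, Farrow→S1 4·9=36, Dover→S1 4·13=52. Service 350; fixed 53; total 403.
{S1, S3, S4, S5}: service 350 + fixed 70 = 420
{S3, S4, S5}: Calder→S4 4·23=92, Milton→S3 4·24=96, Kent→S3 5·10=50, Sutton→S3 3·8=24, Farrow→S5 5·9=45, Dover→S5 5·13=65. Service 372; fixed 48; total 420.
{S1, S2, S3, S4, S5}: service 350 + fixed 91 = 441
No other subset beats 403.

Minimum total cost: 403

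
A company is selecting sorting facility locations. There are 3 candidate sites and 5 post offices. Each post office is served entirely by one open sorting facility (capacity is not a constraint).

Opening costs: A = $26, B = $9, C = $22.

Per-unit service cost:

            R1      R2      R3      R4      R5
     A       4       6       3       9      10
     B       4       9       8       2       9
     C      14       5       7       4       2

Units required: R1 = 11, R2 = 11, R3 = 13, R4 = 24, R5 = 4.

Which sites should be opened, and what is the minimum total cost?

For any fixed open set, each post office goes to its cheapest open site; total = fixed + service.
{A, B, C}: R1→A 4·11=44, R2→C 5·11=55, R3→A 3·13=39, R4→B 2·24=48, R5→C 2·4=8. Service 194; fixed 57; total 251.
{A, B}: service 233 + fixed 35 = 268
{B, C}: R1→B 4·11=44, R2→C 5·11=55, R3→C 7·13=91, R4→B 2·24=48, R5→C 2·4=8. Service 246; fixed 31; total 277.
{B}: service 331 + fixed 9 = 340
No other subset beats 251.

Open A, B and C; minimum total cost 251.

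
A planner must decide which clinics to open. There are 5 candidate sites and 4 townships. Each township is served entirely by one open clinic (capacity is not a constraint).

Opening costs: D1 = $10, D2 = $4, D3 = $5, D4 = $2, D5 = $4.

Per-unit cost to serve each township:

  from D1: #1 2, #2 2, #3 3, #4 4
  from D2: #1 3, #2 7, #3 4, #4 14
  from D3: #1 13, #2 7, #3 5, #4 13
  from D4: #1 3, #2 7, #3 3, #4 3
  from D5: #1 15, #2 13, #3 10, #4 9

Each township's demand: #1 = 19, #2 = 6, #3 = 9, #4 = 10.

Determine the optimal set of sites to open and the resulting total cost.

Open D1 and D4; minimum total cost 119.

For any fixed open set, each township goes to its cheapest open site; total = fixed + service.
{D1, D4}: #1→D1 2·19=38, #2→D1 2·6=12, #3→D1 3·9=27, #4→D4 3·10=30. Service 107; fixed 12; total 119.
{D1, D2, D4}: #1→D1 2·19=38, #2→D1 2·6=12, #3→D1 3·9=27, #4→D4 3·10=30. Service 107; fixed 16; total 123.
{D1, D4, D5}: service 107 + fixed 16 = 123
{D1, D2, D3, D4, D5}: service 107 + fixed 25 = 132
No other subset beats 119.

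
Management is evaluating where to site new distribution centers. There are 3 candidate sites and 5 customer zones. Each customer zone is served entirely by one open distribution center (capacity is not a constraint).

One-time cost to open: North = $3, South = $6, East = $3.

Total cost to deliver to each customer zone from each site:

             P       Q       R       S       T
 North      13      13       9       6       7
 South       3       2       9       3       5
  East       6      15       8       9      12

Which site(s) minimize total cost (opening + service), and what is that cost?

Open South only; minimum total cost 28.

For any fixed open set, each customer zone goes to its cheapest open site; total = fixed + service.
{South}: P→South 3, Q→South 2, R→South 9, S→South 3, T→South 5. Service 22; fixed 6; total 28.
{South, East}: service 21 + fixed 9 = 30
{North, South}: P→South 3, Q→South 2, R→North 9, S→South 3, T→South 5. Service 22; fixed 9; total 31.
{North, South, East}: service 21 + fixed 12 = 33
No other subset beats 28.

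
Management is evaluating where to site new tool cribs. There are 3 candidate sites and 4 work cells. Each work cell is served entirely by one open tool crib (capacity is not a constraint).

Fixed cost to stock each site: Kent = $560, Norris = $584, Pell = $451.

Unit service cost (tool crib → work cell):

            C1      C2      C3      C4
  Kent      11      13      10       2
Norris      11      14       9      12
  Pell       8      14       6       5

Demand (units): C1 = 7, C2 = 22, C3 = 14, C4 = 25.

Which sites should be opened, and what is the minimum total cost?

For any fixed open set, each work cell goes to its cheapest open site; total = fixed + service.
{Pell}: C1→Pell 8·7=56, C2→Pell 14·22=308, C3→Pell 6·14=84, C4→Pell 5·25=125. Service 573; fixed 451; total 1024.
{Kent}: service 553 + fixed 560 = 1113
{Norris}: service 811 + fixed 584 = 1395
{Kent, Norris, Pell}: C1→Pell 8·7=56, C2→Kent 13·22=286, C3→Pell 6·14=84, C4→Kent 2·25=50. Service 476; fixed 1595; total 2071.
No other subset beats 1024.

Open Pell only; minimum total cost 1024.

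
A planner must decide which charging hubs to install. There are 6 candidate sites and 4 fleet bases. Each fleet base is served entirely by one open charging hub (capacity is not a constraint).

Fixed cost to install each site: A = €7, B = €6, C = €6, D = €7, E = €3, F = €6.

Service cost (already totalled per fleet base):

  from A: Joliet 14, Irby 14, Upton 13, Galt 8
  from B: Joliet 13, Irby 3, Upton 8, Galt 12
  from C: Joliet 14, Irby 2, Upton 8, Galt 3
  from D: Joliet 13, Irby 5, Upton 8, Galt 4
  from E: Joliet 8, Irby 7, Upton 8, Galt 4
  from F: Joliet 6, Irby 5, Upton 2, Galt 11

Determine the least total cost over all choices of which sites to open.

Minimum total cost: 25

For any fixed open set, each fleet base goes to its cheapest open site; total = fixed + service.
{C, F}: Joliet→F 6, Irby→C 2, Upton→F 2, Galt→C 3. Service 13; fixed 12; total 25.
{E, F}: Joliet→F 6, Irby→F 5, Upton→F 2, Galt→E 4. Service 17; fixed 9; total 26.
{C, E, F}: Joliet→F 6, Irby→C 2, Upton→F 2, Galt→C 3. Service 13; fixed 15; total 28.
{A, B, C, D, E, F}: service 13 + fixed 35 = 48
No other subset beats 25.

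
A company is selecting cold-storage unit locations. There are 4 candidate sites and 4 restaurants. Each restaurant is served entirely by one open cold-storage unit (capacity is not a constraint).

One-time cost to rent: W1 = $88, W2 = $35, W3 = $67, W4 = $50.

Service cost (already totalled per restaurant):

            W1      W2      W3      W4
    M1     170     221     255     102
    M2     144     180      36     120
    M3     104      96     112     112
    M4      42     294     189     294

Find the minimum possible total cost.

For any fixed open set, each restaurant goes to its cheapest open site; total = fixed + service.
{W1, W3, W4}: M1→W4 102, M2→W3 36, M3→W1 104, M4→W1 42. Service 284; fixed 205; total 489.
{W1, W4}: service 368 + fixed 138 = 506
{W1, W3}: M1→W1 170, M2→W3 36, M3→W1 104, M4→W1 42. Service 352; fixed 155; total 507.
{W1, W2, W3, W4}: M1→W4 102, M2→W3 36, M3→W2 96, M4→W1 42. Service 276; fixed 240; total 516.
No other subset beats 489.

Minimum total cost: 489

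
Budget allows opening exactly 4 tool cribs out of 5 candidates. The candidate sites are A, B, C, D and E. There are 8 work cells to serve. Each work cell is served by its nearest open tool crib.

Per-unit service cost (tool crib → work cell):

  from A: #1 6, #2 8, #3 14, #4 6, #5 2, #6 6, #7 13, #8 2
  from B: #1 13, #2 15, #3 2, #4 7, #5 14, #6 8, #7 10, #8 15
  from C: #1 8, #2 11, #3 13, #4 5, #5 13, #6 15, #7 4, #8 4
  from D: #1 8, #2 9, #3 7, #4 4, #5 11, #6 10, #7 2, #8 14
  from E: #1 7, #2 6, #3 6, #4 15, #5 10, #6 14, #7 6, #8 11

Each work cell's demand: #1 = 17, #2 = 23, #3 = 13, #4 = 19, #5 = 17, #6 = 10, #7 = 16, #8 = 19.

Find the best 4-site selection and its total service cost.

Choose A, B, D and E; total service cost 506.

With exactly 4 open, each work cell uses its cheapest among the chosen.
{A, B, D, E}: #1→A 6·17=102, #2→E 6·23=138, #3→B 2·13=26, #4→D 4·19=76, #5→A 2·17=34, #6→A 6·10=60, #7→D 2·16=32, #8→A 2·19=38. Service cost 506.
{A, B, C, D}: service cost 552
{A, B, C, E}: service cost 557
Among all 5 size-4 choices, {A, B, D, E} is lowest.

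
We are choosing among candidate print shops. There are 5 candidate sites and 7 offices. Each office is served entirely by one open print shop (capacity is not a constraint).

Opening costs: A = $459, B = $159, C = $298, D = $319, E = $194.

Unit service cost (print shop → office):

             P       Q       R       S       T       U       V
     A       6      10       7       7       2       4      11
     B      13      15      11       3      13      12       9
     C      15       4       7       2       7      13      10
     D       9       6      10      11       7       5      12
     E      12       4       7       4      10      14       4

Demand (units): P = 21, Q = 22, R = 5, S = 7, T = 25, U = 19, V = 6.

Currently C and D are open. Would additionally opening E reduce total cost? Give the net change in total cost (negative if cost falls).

Current service cost with {C, D}: 656.
Adding E: each office re-picks its cheapest; new service cost 620, saving 36.
Extra fixed cost: 194. Net change = 194 − 36 = 158.
(Totals: 1273 → 1431.)

No — net change +158 (cost rises by 158).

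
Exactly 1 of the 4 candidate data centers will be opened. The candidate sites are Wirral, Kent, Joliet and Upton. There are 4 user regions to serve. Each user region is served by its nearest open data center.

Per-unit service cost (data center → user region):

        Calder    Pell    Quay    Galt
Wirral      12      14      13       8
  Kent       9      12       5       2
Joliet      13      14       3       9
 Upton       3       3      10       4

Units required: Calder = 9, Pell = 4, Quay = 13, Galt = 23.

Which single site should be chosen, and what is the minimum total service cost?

With exactly 1 open, each user region uses its cheapest among the chosen.
{Kent}: Calder→Kent 9·9=81, Pell→Kent 12·4=48, Quay→Kent 5·13=65, Galt→Kent 2·23=46. Service cost 240.
{Upton}: service cost 261
{Joliet}: service cost 419
Among all 4 size-1 choices, {Kent} is lowest.

Choose Kent only; total service cost 240.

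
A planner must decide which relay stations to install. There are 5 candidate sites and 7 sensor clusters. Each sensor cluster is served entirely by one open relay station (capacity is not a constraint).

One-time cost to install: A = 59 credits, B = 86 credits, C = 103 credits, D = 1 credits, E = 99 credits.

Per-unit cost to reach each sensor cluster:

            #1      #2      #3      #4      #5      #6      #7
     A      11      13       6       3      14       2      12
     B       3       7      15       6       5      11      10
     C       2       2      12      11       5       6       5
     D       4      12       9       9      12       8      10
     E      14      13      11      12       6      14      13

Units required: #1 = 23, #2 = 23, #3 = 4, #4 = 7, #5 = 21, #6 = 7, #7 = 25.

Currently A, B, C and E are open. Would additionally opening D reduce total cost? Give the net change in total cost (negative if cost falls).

No — net change +1 (cost rises by 1).

Current service cost with {A, B, C, E}: 381.
Adding D: each sensor cluster re-picks its cheapest; new service cost 381, saving 0.
Extra fixed cost: 1. Net change = 1 − 0 = 1.
(Totals: 728 → 729.)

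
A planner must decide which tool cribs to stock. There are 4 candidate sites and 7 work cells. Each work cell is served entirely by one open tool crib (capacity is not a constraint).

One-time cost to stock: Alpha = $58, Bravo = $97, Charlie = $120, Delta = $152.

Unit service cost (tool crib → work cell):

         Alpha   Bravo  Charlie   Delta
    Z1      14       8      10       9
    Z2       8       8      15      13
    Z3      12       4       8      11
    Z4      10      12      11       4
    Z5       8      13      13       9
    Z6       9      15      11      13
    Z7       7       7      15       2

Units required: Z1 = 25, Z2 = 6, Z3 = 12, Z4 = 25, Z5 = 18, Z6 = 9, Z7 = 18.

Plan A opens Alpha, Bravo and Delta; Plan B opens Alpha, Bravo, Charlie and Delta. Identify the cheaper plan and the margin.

Plan A is cheaper by 120.

Plan A: {Alpha, Bravo, Delta}: Z1→Bravo 8·25=200, Z2→Alpha 8·6=48, Z3→Bravo 4·12=48, Z4→Delta 4·25=100, Z5→Alpha 8·18=144, Z6→Alpha 9·9=81, Z7→Delta 2·18=36. Service 657; fixed 307; total 964.
Plan B: {Alpha, Bravo, Charlie, Delta}: Z1→Bravo 8·25=200, Z2→Alpha 8·6=48, Z3→Bravo 4·12=48, Z4→Delta 4·25=100, Z5→Alpha 8·18=144, Z6→Alpha 9·9=81, Z7→Delta 2·18=36. Service 657; fixed 427; total 1084.
Difference: |964 − 1084| = 120.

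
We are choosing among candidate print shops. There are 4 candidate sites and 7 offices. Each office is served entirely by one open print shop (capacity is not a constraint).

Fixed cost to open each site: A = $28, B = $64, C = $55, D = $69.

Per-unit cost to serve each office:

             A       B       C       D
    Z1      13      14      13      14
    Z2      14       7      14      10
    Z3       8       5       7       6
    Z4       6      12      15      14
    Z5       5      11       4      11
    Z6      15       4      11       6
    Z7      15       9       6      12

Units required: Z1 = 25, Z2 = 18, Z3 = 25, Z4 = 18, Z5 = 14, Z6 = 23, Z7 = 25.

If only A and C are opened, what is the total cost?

Total cost: 1402

Each office is assigned to its cheapest site among the open ones.
{A, C}: Z1→A 13·25=325, Z2→A 14·18=252, Z3→C 7·25=175, Z4→A 6·18=108, Z5→C 4·14=56, Z6→C 11·23=253, Z7→C 6·25=150. Service 1319; fixed 83; total 1402.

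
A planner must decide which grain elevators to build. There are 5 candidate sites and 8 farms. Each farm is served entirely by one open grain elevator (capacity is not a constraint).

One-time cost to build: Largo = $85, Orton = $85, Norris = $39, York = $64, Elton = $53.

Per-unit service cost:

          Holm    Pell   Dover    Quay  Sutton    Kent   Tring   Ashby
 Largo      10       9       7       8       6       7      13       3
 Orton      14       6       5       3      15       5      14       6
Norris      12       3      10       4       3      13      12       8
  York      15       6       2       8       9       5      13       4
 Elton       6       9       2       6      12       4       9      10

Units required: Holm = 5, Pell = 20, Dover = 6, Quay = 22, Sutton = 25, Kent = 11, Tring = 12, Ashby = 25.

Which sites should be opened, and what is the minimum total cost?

Open Largo, Norris and Elton; minimum total cost 669.

For any fixed open set, each farm goes to its cheapest open site; total = fixed + service.
{Largo, Norris, Elton}: Holm→Elton 6·5=30, Pell→Norris 3·20=60, Dover→Elton 2·6=12, Quay→Norris 4·22=88, Sutton→Norris 3·25=75, Kent→Elton 4·11=44, Tring→Elton 9·12=108, Ashby→Largo 3·25=75. Service 492; fixed 177; total 669.
{Norris, York, Elton}: service 517 + fixed 156 = 673
{Norris, York}: service 594 + fixed 103 = 697
{Largo, Orton, Norris, York, Elton}: Holm→Elton 6·5=30, Pell→Norris 3·20=60, Dover→York 2·6=12, Quay→Orton 3·22=66, Sutton→Norris 3·25=75, Kent→Elton 4·11=44, Tring→Elton 9·12=108, Ashby→Largo 3·25=75. Service 470; fixed 326; total 796.
No other subset beats 669.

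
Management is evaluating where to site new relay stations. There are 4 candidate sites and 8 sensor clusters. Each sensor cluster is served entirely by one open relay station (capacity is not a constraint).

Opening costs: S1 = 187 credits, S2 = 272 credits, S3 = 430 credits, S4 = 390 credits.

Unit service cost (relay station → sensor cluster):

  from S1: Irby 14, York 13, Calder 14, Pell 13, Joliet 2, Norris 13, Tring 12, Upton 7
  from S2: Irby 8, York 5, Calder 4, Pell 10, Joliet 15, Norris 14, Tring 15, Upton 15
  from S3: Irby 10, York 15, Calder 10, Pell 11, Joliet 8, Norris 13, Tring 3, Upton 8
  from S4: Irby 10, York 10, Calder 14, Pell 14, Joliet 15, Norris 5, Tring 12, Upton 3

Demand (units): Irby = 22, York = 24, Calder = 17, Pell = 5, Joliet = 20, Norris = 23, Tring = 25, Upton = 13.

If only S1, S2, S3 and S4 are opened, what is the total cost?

Each sensor cluster is assigned to its cheapest site among the open ones.
{S1, S2, S3, S4}: Irby→S2 8·22=176, York→S2 5·24=120, Calder→S2 4·17=68, Pell→S2 10·5=50, Joliet→S1 2·20=40, Norris→S4 5·23=115, Tring→S3 3·25=75, Upton→S4 3·13=39. Service 683; fixed 1279; total 1962.

Total cost: 1962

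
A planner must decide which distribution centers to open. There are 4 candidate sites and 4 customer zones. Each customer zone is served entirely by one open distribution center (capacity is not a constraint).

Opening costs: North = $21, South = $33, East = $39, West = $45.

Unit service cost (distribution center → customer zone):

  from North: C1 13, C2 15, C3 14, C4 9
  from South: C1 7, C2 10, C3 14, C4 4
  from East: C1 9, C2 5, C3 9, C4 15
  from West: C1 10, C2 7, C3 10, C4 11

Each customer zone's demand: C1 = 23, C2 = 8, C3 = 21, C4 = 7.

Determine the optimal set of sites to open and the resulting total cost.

For any fixed open set, each customer zone goes to its cheapest open site; total = fixed + service.
{South, East}: C1→South 7·23=161, C2→East 5·8=40, C3→East 9·21=189, C4→South 4·7=28. Service 418; fixed 72; total 490.
{North, South, East}: C1→South 7·23=161, C2→East 5·8=40, C3→East 9·21=189, C4→South 4·7=28. Service 418; fixed 93; total 511.
{South, West}: service 455 + fixed 78 = 533
{North, South, East, West}: service 418 + fixed 138 = 556
(All 15 nonempty subsets were checked; South and East is lowest.)

Open South and East; minimum total cost 490.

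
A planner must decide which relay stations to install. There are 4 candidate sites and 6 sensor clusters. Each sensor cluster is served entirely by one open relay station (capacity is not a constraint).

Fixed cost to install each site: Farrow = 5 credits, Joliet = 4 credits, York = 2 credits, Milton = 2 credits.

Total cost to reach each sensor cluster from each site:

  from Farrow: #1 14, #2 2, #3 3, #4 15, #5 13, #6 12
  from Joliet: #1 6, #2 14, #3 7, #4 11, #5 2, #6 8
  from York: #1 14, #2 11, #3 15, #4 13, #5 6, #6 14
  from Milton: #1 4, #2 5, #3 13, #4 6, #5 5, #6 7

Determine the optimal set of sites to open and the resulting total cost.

For any fixed open set, each sensor cluster goes to its cheapest open site; total = fixed + service.
{Farrow, Milton}: #1→Milton 4, #2→Farrow 2, #3→Farrow 3, #4→Milton 6, #5→Milton 5, #6→Milton 7. Service 27; fixed 7; total 34.
{Farrow, Joliet, Milton}: service 24 + fixed 11 = 35
{Farrow, York, Milton}: service 27 + fixed 9 = 36
{Farrow, Joliet, York, Milton}: #1→Milton 4, #2→Farrow 2, #3→Farrow 3, #4→Milton 6, #5→Joliet 2, #6→Milton 7. Service 24; fixed 13; total 37.
(All 15 nonempty subsets were checked; Farrow and Milton is lowest.)

Open Farrow and Milton; minimum total cost 34.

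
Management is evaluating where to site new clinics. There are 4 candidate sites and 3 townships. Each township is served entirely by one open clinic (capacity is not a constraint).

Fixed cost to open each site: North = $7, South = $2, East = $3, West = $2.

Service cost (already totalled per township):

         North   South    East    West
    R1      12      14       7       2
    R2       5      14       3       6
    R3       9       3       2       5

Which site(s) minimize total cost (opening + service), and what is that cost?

Open East and West; minimum total cost 12.

For any fixed open set, each township goes to its cheapest open site; total = fixed + service.
{East, West}: R1→West 2, R2→East 3, R3→East 2. Service 7; fixed 5; total 12.
{South, East, West}: service 7 + fixed 7 = 14
{South, West}: service 11 + fixed 4 = 15
{North, South, East, West}: service 7 + fixed 14 = 21
No other subset beats 12.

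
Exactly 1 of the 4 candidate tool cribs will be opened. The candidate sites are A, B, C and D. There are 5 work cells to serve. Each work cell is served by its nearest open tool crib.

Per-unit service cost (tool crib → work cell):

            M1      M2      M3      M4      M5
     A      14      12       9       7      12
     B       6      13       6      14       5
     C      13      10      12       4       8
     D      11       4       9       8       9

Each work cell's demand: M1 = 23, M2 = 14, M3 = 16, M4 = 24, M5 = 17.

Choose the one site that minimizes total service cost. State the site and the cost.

With exactly 1 open, each work cell uses its cheapest among the chosen.
{D}: M1→D 11·23=253, M2→D 4·14=56, M3→D 9·16=144, M4→D 8·24=192, M5→D 9·17=153. Service cost 798.
{B}: service cost 837
{C}: service cost 863
Among all 4 size-1 choices, {D} is lowest.

Choose D only; total service cost 798.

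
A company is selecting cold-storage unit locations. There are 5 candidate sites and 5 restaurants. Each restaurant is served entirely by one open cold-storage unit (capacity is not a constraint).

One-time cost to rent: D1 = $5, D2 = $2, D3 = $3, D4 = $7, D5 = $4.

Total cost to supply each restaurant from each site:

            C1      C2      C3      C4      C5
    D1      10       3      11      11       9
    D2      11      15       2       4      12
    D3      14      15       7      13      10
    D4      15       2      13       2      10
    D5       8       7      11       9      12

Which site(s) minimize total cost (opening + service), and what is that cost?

Open D1 and D2; minimum total cost 35.

For any fixed open set, each restaurant goes to its cheapest open site; total = fixed + service.
{D1, D2}: C1→D1 10, C2→D1 3, C3→D2 2, C4→D2 4, C5→D1 9. Service 28; fixed 7; total 35.
{D2, D4}: service 27 + fixed 9 = 36
{D1, D2, D5}: service 26 + fixed 11 = 37
{D1, D2, D3, D4, D5}: C1→D5 8, C2→D4 2, C3→D2 2, C4→D4 2, C5→D1 9. Service 23; fixed 21; total 44.
No other subset beats 35.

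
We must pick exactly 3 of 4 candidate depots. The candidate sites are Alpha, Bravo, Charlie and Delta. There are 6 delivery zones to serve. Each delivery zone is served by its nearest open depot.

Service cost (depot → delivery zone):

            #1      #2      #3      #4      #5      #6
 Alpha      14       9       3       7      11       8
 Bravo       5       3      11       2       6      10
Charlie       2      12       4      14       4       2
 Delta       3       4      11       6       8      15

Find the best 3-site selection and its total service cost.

Choose Alpha, Bravo and Charlie; total service cost 16.

With exactly 3 open, each delivery zone uses its cheapest among the chosen.
{Alpha, Bravo, Charlie}: #1→Charlie 2, #2→Bravo 3, #3→Alpha 3, #4→Bravo 2, #5→Charlie 4, #6→Charlie 2. Service cost 16.
{Bravo, Charlie, Delta}: service cost 17
{Alpha, Charlie, Delta}: service cost 21
Among all 4 size-3 choices, {Alpha, Bravo, Charlie} is lowest.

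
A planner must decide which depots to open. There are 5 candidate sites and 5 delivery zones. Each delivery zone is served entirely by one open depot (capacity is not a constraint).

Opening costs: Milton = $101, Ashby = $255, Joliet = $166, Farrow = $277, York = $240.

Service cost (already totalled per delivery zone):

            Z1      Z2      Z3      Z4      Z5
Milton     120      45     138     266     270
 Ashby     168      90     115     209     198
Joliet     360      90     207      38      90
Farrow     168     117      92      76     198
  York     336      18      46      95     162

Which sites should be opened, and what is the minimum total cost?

Open Milton and Joliet; minimum total cost 698.

For any fixed open set, each delivery zone goes to its cheapest open site; total = fixed + service.
{Milton, Joliet}: Z1→Milton 120, Z2→Milton 45, Z3→Milton 138, Z4→Joliet 38, Z5→Joliet 90. Service 431; fixed 267; total 698.
{Milton, York}: service 441 + fixed 341 = 782
{Milton, Joliet, York}: service 312 + fixed 507 = 819
{Milton, Ashby, Joliet, Farrow, York}: Z1→Milton 120, Z2→York 18, Z3→York 46, Z4→Joliet 38, Z5→Joliet 90. Service 312; fixed 1039; total 1351.
No other subset beats 698.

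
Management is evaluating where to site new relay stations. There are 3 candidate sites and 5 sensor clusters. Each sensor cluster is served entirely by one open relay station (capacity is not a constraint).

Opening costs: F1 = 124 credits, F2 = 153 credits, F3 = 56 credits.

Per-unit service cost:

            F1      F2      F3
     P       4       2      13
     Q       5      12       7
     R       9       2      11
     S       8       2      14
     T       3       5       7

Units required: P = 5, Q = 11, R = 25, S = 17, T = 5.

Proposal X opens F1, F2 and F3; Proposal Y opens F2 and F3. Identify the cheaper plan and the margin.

Proposal Y is cheaper by 92.

Proposal X: {F1, F2, F3}: P→F2 2·5=10, Q→F1 5·11=55, R→F2 2·25=50, S→F2 2·17=34, T→F1 3·5=15. Service 164; fixed 333; total 497.
Proposal Y: {F2, F3}: P→F2 2·5=10, Q→F3 7·11=77, R→F2 2·25=50, S→F2 2·17=34, T→F2 5·5=25. Service 196; fixed 209; total 405.
Difference: |497 − 405| = 92.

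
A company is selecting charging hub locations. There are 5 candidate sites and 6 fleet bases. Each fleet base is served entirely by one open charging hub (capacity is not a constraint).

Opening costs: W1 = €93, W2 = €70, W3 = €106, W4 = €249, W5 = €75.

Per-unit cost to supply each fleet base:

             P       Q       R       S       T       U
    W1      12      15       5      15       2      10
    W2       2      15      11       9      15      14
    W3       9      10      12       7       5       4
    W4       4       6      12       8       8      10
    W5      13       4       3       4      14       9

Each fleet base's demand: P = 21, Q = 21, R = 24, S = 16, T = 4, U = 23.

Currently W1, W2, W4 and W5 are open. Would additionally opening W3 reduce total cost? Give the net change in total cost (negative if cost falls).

Current service cost with {W1, W2, W4, W5}: 477.
Adding W3: each fleet base re-picks its cheapest; new service cost 362, saving 115.
Extra fixed cost: 106. Net change = 106 − 115 = -9.
(Totals: 964 → 955.)

Yes — net change −9 (cost falls by 9).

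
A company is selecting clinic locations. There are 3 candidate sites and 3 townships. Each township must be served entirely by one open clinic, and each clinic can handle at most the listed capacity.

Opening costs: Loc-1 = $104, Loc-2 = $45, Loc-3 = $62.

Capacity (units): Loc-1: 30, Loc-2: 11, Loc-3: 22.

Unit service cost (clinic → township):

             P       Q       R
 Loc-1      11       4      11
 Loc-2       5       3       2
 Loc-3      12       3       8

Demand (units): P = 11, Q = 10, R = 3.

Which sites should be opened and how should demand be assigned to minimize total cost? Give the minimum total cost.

Open {Loc-2, Loc-3}: P→Loc-2 5·11=55, Q→Loc-3 3·10=30, R→Loc-3 8·3=24.
Loads: Loc-2 carries 11/11, Loc-3 carries 13/22. Service 109; fixed 107; total 216.
Next best feasible plan costs 275.

Minimum total cost: 216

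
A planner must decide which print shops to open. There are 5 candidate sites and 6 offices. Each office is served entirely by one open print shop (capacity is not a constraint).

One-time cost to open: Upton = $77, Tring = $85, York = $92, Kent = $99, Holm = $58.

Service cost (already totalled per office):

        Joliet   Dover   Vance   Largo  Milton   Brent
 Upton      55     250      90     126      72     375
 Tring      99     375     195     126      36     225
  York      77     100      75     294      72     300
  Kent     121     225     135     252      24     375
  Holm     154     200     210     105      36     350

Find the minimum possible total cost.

Minimum total cost: 816

For any fixed open set, each office goes to its cheapest open site; total = fixed + service.
{Tring, York}: Joliet→York 77, Dover→York 100, Vance→York 75, Largo→Tring 126, Milton→Tring 36, Brent→Tring 225. Service 639; fixed 177; total 816.
{York, Holm}: Joliet→York 77, Dover→York 100, Vance→York 75, Largo→Holm 105, Milton→Holm 36, Brent→York 300. Service 693; fixed 150; total 843.
{Tring, York, Holm}: service 618 + fixed 235 = 853
{Upton, Tring, York, Kent, Holm}: service 584 + fixed 411 = 995
No other subset beats 816.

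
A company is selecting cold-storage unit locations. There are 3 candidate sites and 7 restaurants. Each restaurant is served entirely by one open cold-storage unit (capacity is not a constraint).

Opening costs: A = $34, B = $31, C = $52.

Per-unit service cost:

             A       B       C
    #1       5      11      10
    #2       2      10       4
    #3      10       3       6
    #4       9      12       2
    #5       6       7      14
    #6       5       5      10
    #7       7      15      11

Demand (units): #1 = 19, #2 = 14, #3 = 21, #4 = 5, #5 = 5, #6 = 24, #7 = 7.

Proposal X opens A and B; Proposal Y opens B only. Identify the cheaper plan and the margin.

Proposal X is cheaper by 268.

Proposal X: {A, B}: #1→A 5·19=95, #2→A 2·14=28, #3→B 3·21=63, #4→A 9·5=45, #5→A 6·5=30, #6→A 5·24=120, #7→A 7·7=49. Service 430; fixed 65; total 495.
Proposal Y: {B}: #1→B 11·19=209, #2→B 10·14=140, #3→B 3·21=63, #4→B 12·5=60, #5→B 7·5=35, #6→B 5·24=120, #7→B 15·7=105. Service 732; fixed 31; total 763.
Difference: |495 − 763| = 268.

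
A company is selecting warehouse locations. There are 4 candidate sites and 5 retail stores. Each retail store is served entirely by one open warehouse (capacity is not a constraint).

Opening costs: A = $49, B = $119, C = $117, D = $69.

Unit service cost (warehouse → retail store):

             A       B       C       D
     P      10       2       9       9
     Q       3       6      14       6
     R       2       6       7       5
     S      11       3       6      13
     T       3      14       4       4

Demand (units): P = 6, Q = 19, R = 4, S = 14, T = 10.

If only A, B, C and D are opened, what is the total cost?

Total cost: 503

Each retail store is assigned to its cheapest site among the open ones.
{A, B, C, D}: P→B 2·6=12, Q→A 3·19=57, R→A 2·4=8, S→B 3·14=42, T→A 3·10=30. Service 149; fixed 354; total 503.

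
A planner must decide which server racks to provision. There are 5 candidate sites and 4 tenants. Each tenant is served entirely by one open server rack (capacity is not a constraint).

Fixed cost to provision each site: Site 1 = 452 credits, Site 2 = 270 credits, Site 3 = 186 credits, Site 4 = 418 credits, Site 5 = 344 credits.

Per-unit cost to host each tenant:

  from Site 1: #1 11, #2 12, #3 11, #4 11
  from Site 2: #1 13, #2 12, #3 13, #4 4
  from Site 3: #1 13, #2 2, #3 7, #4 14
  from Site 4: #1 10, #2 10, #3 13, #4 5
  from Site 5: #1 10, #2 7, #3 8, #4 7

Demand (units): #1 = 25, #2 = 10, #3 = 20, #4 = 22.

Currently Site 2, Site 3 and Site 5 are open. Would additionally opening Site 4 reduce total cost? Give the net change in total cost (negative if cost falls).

No — net change +418 (cost rises by 418).

Current service cost with {Site 2, Site 3, Site 5}: 498.
Adding Site 4: each tenant re-picks its cheapest; new service cost 498, saving 0.
Extra fixed cost: 418. Net change = 418 − 0 = 418.
(Totals: 1298 → 1716.)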